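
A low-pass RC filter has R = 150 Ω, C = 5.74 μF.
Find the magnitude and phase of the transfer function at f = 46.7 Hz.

Step 1 — Angular frequency: ω = 2π·46.7 = 293.4 rad/s.
Step 2 — Transfer function: H(jω) = 1/(1 + jωRC).
Step 3 — Denominator: 1 + jωRC = 1 + j·293.4·150·5.74e-06 = 1 + j0.2526.
Step 4 — H = 0.94 - j0.2375.
Step 5 — Magnitude: |H| = 0.9695 (-0.3 dB); phase: φ = -14.2°.

|H| = 0.9695 (-0.3 dB), φ = -14.2°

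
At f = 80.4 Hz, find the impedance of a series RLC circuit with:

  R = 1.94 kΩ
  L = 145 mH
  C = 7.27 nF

Step 1 — Angular frequency: ω = 2π·f = 2π·80.4 = 505.2 rad/s.
Step 2 — Component impedances:
  R: Z = R = 1940 Ω
  L: Z = jωL = j·505.2·0.145 = 0 + j73.25 Ω
  C: Z = 1/(jωC) = -j/(ω·C) = 0 - j2.723e+05 Ω
Step 3 — Series combination: Z_total = R + L + C = 1940 - j2.722e+05 Ω = 2.722e+05∠-89.6° Ω.

Z = 1940 - j2.722e+05 Ω = 2.722e+05∠-89.6° Ω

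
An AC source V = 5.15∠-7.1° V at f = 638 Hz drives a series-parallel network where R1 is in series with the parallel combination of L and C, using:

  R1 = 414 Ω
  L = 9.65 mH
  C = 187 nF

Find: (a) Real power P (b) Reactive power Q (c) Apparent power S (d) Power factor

Step 1 — Angular frequency: ω = 2π·f = 2π·638 = 4009 rad/s.
Step 2 — Component impedances:
  R1: Z = R = 414 Ω
  L: Z = jωL = j·4009·0.00965 = 0 + j38.68 Ω
  C: Z = 1/(jωC) = -j/(ω·C) = 0 - j1334 Ω
Step 3 — Parallel branch: L || C = 1/(1/L + 1/C) = 0 + j39.84 Ω.
Step 4 — Series with R1: Z_total = R1 + (L || C) = 414 + j39.84 Ω = 415.9∠5.5° Ω.
Step 5 — Source phasor: V = 5.15∠-7.1° V = 5.111 - j0.6365 V.
Step 6 — Current: I = V / Z = 0.01208 - j0.0027 A = 0.01238∠-12.6° A.
Step 7 — Complex power: S = V·I* = 0.06348 + j0.006108 VA.
Step 8 — Real power: P = Re(S) = 0.06348 W.
Step 9 — Reactive power: Q = Im(S) = 0.006108 VAR.
Step 10 — Apparent power: |S| = 0.06377 VA.
Step 11 — Power factor: PF = P/|S| = 0.9954 (lagging).

(a) P = 0.06348 W  (b) Q = 0.006108 VAR  (c) S = 0.06377 VA  (d) PF = 0.9954 (lagging)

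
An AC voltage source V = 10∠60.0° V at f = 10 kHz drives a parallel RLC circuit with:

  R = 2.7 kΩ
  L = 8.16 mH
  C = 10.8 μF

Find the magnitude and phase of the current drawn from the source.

Step 1 — Angular frequency: ω = 2π·f = 2π·1e+04 = 6.283e+04 rad/s.
Step 2 — Component impedances:
  R: Z = R = 2700 Ω
  L: Z = jωL = j·6.283e+04·0.00816 = 0 + j512.7 Ω
  C: Z = 1/(jωC) = -j/(ω·C) = 0 - j1.474 Ω
Step 3 — Parallel combination: 1/Z_total = 1/R + 1/L + 1/C; Z_total = 0.000809 - j1.478 Ω = 1.478∠-90.0° Ω.
Step 4 — Source phasor: V = 10∠60.0° V = 5 + j8.66 V.
Step 5 — Ohm's law: I = V / Z_total = (5 + j8.66) / (0.000809 - j1.478) = -5.858 + j3.386 A.
Step 6 — Convert to polar: |I| = 6.766 A, ∠I = 150.0°.

I = 6.766∠150.0° A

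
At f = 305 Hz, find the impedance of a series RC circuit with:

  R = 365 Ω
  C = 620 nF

Step 1 — Angular frequency: ω = 2π·f = 2π·305 = 1916 rad/s.
Step 2 — Component impedances:
  R: Z = R = 365 Ω
  C: Z = 1/(jωC) = -j/(ω·C) = 0 - j841.6 Ω
Step 3 — Series combination: Z_total = R + C = 365 - j841.6 Ω = 917.4∠-66.6° Ω.

Z = 365 - j841.6 Ω = 917.4∠-66.6° Ω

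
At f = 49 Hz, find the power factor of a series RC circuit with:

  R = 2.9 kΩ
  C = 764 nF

Step 1 — Angular frequency: ω = 2π·f = 2π·49 = 307.9 rad/s.
Step 2 — Component impedances:
  R: Z = R = 2900 Ω
  C: Z = 1/(jωC) = -j/(ω·C) = 0 - j4251 Ω
Step 3 — Series combination: Z_total = R + C = 2900 - j4251 Ω = 5146∠-55.7° Ω.
Step 4 — Power factor: PF = cos(φ) = Re(Z)/|Z| = 2900/5146 = 0.5635.
Step 5 — Type: Im(Z) = -4251 ⇒ leading (phase φ = -55.7°).

PF = 0.5635 (leading, φ = -55.7°)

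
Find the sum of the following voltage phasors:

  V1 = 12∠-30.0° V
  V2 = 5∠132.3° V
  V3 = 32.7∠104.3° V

Step 1 — Convert each phasor to rectangular form:
  V1 = 12·(cos(-30.0°) + j·sin(-30.0°)) = 10.39 - j6 V
  V2 = 5·(cos(132.3°) + j·sin(132.3°)) = -3.365 + j3.698 V
  V3 = 32.7·(cos(104.3°) + j·sin(104.3°)) = -8.077 + j31.69 V
Step 2 — Sum components: V_total = -1.05 + j29.38 V.
Step 3 — Convert to polar: |V_total| = 29.4 V, ∠V_total = 92.0°.

V_total = 29.4∠92.0° V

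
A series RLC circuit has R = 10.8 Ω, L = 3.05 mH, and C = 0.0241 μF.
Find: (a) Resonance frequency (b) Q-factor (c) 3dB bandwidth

Step 1 — Resonance condition Im(Z)=0 gives ω₀ = 1/√(LC).
Step 2 — ω₀ = 1/√(0.00305·2.41e-08) = 1.166e+05 rad/s.
Step 3 — f₀ = ω₀/(2π) = 1.856e+04 Hz.
Step 4 — Series Q: Q = ω₀L/R = 1.166e+05·0.00305/10.8 = 32.94.
Step 5 — 3dB bandwidth: Δω = ω₀/Q = 3541 rad/s; BW = Δω/(2π) = 563.6 Hz.

(a) f₀ = 1.856e+04 Hz  (b) Q = 32.94  (c) BW = 563.6 Hz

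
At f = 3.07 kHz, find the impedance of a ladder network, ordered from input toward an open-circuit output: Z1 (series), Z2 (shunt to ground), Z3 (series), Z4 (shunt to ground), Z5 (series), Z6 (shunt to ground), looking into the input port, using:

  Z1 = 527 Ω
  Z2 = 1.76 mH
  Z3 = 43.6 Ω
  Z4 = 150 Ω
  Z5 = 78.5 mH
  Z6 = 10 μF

Step 1 — Angular frequency: ω = 2π·f = 2π·3070 = 1.929e+04 rad/s.
Step 2 — Component impedances:
  Z1: Z = R = 527 Ω
  Z2: Z = jωL = j·1.929e+04·0.00176 = 0 + j33.95 Ω
  Z3: Z = R = 43.6 Ω
  Z4: Z = R = 150 Ω
  Z5: Z = jωL = j·1.929e+04·0.0785 = 0 + j1514 Ω
  Z6: Z = 1/(jωC) = -j/(ω·C) = 0 - j5.184 Ω
Step 3 — Ladder network (open output): work backward from the far end, alternating series and parallel combinations. Z_in = 532.6 + j32.52 Ω = 533.6∠3.5° Ω.

Z = 532.6 + j32.52 Ω = 533.6∠3.5° Ω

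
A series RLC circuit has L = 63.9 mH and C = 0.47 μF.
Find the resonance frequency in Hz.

Step 1 — Resonance condition Im(Z)=0 gives ω₀ = 1/√(LC).
Step 2 — ω₀ = 1/√(0.0639·4.7e-07) = 5770 rad/s.
Step 3 — f₀ = ω₀/(2π) = 918.4 Hz.

f₀ = 918.4 Hz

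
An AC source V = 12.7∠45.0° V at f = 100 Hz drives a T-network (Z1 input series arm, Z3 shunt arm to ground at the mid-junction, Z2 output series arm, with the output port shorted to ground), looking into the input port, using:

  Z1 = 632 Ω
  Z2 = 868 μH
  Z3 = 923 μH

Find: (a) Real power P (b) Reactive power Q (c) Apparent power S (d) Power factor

Step 1 — Angular frequency: ω = 2π·f = 2π·100 = 628.3 rad/s.
Step 2 — Component impedances:
  Z1: Z = R = 632 Ω
  Z2: Z = jωL = j·628.3·0.000868 = 0 + j0.5454 Ω
  Z3: Z = jωL = j·628.3·0.000923 = 0 + j0.5799 Ω
Step 3 — With the output port shorted to ground, the output series arm Z2 runs from the junction to ground; the shunt arm Z3 also runs from the junction to ground. They appear in parallel: Z3 || Z2 = 0 + j0.2811 Ω.
Step 4 — Series with input arm Z1: Z_in = Z1 + (Z3 || Z2) = 632 + j0.2811 Ω = 632∠0.0° Ω.
Step 5 — Source phasor: V = 12.7∠45.0° V = 8.98 + j8.98 V.
Step 6 — Current: I = V / Z = 0.01422 + j0.0142 A = 0.02009∠45.0° A.
Step 7 — Complex power: S = V·I* = 0.2552 + j0.0001135 VA.
Step 8 — Real power: P = Re(S) = 0.2552 W.
Step 9 — Reactive power: Q = Im(S) = 0.0001135 VAR.
Step 10 — Apparent power: |S| = 0.2552 VA.
Step 11 — Power factor: PF = P/|S| = 1 (lagging).

(a) P = 0.2552 W  (b) Q = 0.0001135 VAR  (c) S = 0.2552 VA  (d) PF = 1 (lagging)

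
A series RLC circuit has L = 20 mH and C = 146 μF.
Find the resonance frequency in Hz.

Step 1 — Resonance condition Im(Z)=0 gives ω₀ = 1/√(LC).
Step 2 — ω₀ = 1/√(0.02·0.000146) = 585.2 rad/s.
Step 3 — f₀ = ω₀/(2π) = 93.14 Hz.

f₀ = 93.14 Hz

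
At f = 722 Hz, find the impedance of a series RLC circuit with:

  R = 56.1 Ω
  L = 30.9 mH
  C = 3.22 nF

Step 1 — Angular frequency: ω = 2π·f = 2π·722 = 4536 rad/s.
Step 2 — Component impedances:
  R: Z = R = 56.1 Ω
  L: Z = jωL = j·4536·0.0309 = 0 + j140.2 Ω
  C: Z = 1/(jωC) = -j/(ω·C) = 0 - j6.846e+04 Ω
Step 3 — Series combination: Z_total = R + L + C = 56.1 - j6.832e+04 Ω = 6.832e+04∠-90.0° Ω.

Z = 56.1 - j6.832e+04 Ω = 6.832e+04∠-90.0° Ω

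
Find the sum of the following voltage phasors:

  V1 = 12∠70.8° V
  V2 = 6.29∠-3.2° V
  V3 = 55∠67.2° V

Step 1 — Convert each phasor to rectangular form:
  V1 = 12·(cos(70.8°) + j·sin(70.8°)) = 3.946 + j11.33 V
  V2 = 6.29·(cos(-3.2°) + j·sin(-3.2°)) = 6.28 - j0.3511 V
  V3 = 55·(cos(67.2°) + j·sin(67.2°)) = 21.31 + j50.7 V
Step 2 — Sum components: V_total = 31.54 + j61.68 V.
Step 3 — Convert to polar: |V_total| = 69.28 V, ∠V_total = 62.9°.

V_total = 69.28∠62.9° V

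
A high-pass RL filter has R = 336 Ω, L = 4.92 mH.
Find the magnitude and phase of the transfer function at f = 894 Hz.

Step 1 — Angular frequency: ω = 2π·894 = 5617 rad/s.
Step 2 — Transfer function: H(jω) = jωL/(R + jωL).
Step 3 — Numerator jωL = j·27.64; denominator R + jωL = 336 + j27.64.
Step 4 — H = 0.00672 + j0.0817.
Step 5 — Magnitude: |H| = 0.08197 (-21.7 dB); phase: φ = 85.3°.

|H| = 0.08197 (-21.7 dB), φ = 85.3°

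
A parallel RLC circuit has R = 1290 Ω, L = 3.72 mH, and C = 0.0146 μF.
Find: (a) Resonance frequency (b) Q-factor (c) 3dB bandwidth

Step 1 — Resonance: ω₀ = 1/√(LC) = 1/√(0.00372·1.46e-08) = 1.357e+05 rad/s.
Step 2 — f₀ = ω₀/(2π) = 2.16e+04 Hz.
Step 3 — Parallel Q: Q = R/(ω₀L) = 1290/(1.357e+05·0.00372) = 2.556.
Step 4 — Bandwidth: Δω = ω₀/Q = 5.31e+04 rad/s; BW = Δω/(2π) = 8450 Hz.

(a) f₀ = 2.16e+04 Hz  (b) Q = 2.556  (c) BW = 8450 Hz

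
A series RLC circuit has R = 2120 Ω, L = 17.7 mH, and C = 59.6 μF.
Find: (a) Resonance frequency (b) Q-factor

Step 1 — Resonance condition Im(Z)=0 gives ω₀ = 1/√(LC).
Step 2 — ω₀ = 1/√(0.0177·5.96e-05) = 973.6 rad/s.
Step 3 — f₀ = ω₀/(2π) = 155 Hz.
Step 4 — Series Q: Q = ω₀L/R = 973.6·0.0177/2120 = 0.008129.

(a) f₀ = 155 Hz  (b) Q = 0.008129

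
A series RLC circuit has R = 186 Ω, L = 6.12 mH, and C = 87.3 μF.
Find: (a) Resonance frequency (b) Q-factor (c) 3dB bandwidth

Step 1 — Resonance: ω₀ = 1/√(LC) = 1/√(0.00612·8.73e-05) = 1368 rad/s.
Step 2 — f₀ = ω₀/(2π) = 217.7 Hz.
Step 3 — Series Q: Q = ω₀L/R = 1368·0.00612/186 = 0.04501.
Step 4 — Bandwidth: Δω = ω₀/Q = 3.039e+04 rad/s; BW = Δω/(2π) = 4837 Hz.

(a) f₀ = 217.7 Hz  (b) Q = 0.04501  (c) BW = 4837 Hz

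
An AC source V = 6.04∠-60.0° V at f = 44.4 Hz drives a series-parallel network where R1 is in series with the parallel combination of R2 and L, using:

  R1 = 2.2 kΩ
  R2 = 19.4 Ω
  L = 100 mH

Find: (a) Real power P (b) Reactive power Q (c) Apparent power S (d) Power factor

Step 1 — Angular frequency: ω = 2π·f = 2π·44.4 = 279 rad/s.
Step 2 — Component impedances:
  R1: Z = R = 2200 Ω
  R2: Z = R = 19.4 Ω
  L: Z = jωL = j·279·0.1 = 0 + j27.9 Ω
Step 3 — Parallel branch: R2 || L = 1/(1/R2 + 1/L) = 13.08 + j9.093 Ω.
Step 4 — Series with R1: Z_total = R1 + (R2 || L) = 2213 + j9.093 Ω = 2213∠0.2° Ω.
Step 5 — Source phasor: V = 6.04∠-60.0° V = 3.02 - j5.231 V.
Step 6 — Current: I = V / Z = 0.001355 - j0.002369 A = 0.002729∠-60.2° A.
Step 7 — Complex power: S = V·I* = 0.01648 + j6.773e-05 VA.
Step 8 — Real power: P = Re(S) = 0.01648 W.
Step 9 — Reactive power: Q = Im(S) = 6.773e-05 VAR.
Step 10 — Apparent power: |S| = 0.01648 VA.
Step 11 — Power factor: PF = P/|S| = 1 (lagging).

(a) P = 0.01648 W  (b) Q = 6.773e-05 VAR  (c) S = 0.01648 VA  (d) PF = 1 (lagging)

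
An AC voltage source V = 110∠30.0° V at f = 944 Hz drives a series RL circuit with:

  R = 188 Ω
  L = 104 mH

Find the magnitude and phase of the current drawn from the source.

Step 1 — Angular frequency: ω = 2π·f = 2π·944 = 5931 rad/s.
Step 2 — Component impedances:
  R: Z = R = 188 Ω
  L: Z = jωL = j·5931·0.104 = 0 + j616.9 Ω
Step 3 — Series combination: Z_total = R + L = 188 + j616.9 Ω = 644.9∠73.1° Ω.
Step 4 — Source phasor: V = 110∠30.0° V = 95.26 + j55 V.
Step 5 — Ohm's law: I = V / Z_total = (95.26 + j55) / (188 + j616.9) = 0.1246 - j0.1164 A.
Step 6 — Convert to polar: |I| = 0.1706 A, ∠I = -43.1°.

I = 0.1706∠-43.1° A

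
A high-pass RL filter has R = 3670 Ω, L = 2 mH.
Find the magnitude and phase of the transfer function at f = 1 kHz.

Step 1 — Angular frequency: ω = 2π·1000 = 6283 rad/s.
Step 2 — Transfer function: H(jω) = jωL/(R + jωL).
Step 3 — Numerator jωL = j·12.57; denominator R + jωL = 3670 + j12.57.
Step 4 — H = 1.172e-05 + j0.003424.
Step 5 — Magnitude: |H| = 0.003424 (-49.3 dB); phase: φ = 89.8°.

|H| = 0.003424 (-49.3 dB), φ = 89.8°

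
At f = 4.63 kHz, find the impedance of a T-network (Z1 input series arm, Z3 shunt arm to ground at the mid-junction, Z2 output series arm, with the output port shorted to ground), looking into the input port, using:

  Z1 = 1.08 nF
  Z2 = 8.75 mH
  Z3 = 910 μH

Step 1 — Angular frequency: ω = 2π·f = 2π·4630 = 2.909e+04 rad/s.
Step 2 — Component impedances:
  Z1: Z = 1/(jωC) = -j/(ω·C) = 0 - j3.183e+04 Ω
  Z2: Z = jωL = j·2.909e+04·0.00875 = 0 + j254.5 Ω
  Z3: Z = jωL = j·2.909e+04·0.00091 = 0 + j26.47 Ω
Step 3 — With the output port shorted to ground, the output series arm Z2 runs from the junction to ground; the shunt arm Z3 also runs from the junction to ground. They appear in parallel: Z3 || Z2 = 0 + j23.98 Ω.
Step 4 — Series with input arm Z1: Z_in = Z1 + (Z3 || Z2) = 0 - j3.18e+04 Ω = 3.18e+04∠-90.0° Ω.

Z = 0 - j3.18e+04 Ω = 3.18e+04∠-90.0° Ω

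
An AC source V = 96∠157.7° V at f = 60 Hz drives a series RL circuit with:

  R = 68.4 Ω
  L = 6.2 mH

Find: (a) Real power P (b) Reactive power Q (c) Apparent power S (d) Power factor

Step 1 — Angular frequency: ω = 2π·f = 2π·60 = 377 rad/s.
Step 2 — Component impedances:
  R: Z = R = 68.4 Ω
  L: Z = jωL = j·377·0.0062 = 0 + j2.337 Ω
Step 3 — Series combination: Z_total = R + L = 68.4 + j2.337 Ω = 68.44∠2.0° Ω.
Step 4 — Source phasor: V = 96∠157.7° V = -88.82 + j36.43 V.
Step 5 — Current: I = V / Z = -1.279 + j0.5763 A = 1.403∠155.7° A.
Step 6 — Complex power: S = V·I* = 134.6 + j4.599 VA.
Step 7 — Real power: P = Re(S) = 134.6 W.
Step 8 — Reactive power: Q = Im(S) = 4.599 VAR.
Step 9 — Apparent power: |S| = 134.7 VA.
Step 10 — Power factor: PF = P/|S| = 0.9994 (lagging).

(a) P = 134.6 W  (b) Q = 4.599 VAR  (c) S = 134.7 VA  (d) PF = 0.9994 (lagging)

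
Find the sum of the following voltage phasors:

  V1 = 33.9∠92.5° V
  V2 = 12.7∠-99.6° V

Step 1 — Convert each phasor to rectangular form:
  V1 = 33.9·(cos(92.5°) + j·sin(92.5°)) = -1.479 + j33.87 V
  V2 = 12.7·(cos(-99.6°) + j·sin(-99.6°)) = -2.118 - j12.52 V
Step 2 — Sum components: V_total = -3.597 + j21.35 V.
Step 3 — Convert to polar: |V_total| = 21.65 V, ∠V_total = 99.6°.

V_total = 21.65∠99.6° V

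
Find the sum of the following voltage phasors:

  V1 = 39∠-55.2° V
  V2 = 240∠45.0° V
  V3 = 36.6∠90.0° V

Step 1 — Convert each phasor to rectangular form:
  V1 = 39·(cos(-55.2°) + j·sin(-55.2°)) = 22.26 - j32.02 V
  V2 = 240·(cos(45.0°) + j·sin(45.0°)) = 169.7 + j169.7 V
  V3 = 36.6·(cos(90.0°) + j·sin(90.0°)) = 0 + j36.6 V
Step 2 — Sum components: V_total = 192 + j174.3 V.
Step 3 — Convert to polar: |V_total| = 259.3 V, ∠V_total = 42.2°.

V_total = 259.3∠42.2° V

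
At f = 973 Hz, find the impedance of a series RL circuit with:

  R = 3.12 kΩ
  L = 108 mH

Step 1 — Angular frequency: ω = 2π·f = 2π·973 = 6114 rad/s.
Step 2 — Component impedances:
  R: Z = R = 3120 Ω
  L: Z = jωL = j·6114·0.108 = 0 + j660.3 Ω
Step 3 — Series combination: Z_total = R + L = 3120 + j660.3 Ω = 3189∠11.9° Ω.

Z = 3120 + j660.3 Ω = 3189∠11.9° Ω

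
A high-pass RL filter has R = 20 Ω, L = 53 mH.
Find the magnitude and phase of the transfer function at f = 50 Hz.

Step 1 — Angular frequency: ω = 2π·50 = 314.2 rad/s.
Step 2 — Transfer function: H(jω) = jωL/(R + jωL).
Step 3 — Numerator jωL = j·16.65; denominator R + jωL = 20 + j16.65.
Step 4 — H = 0.4094 + j0.4917.
Step 5 — Magnitude: |H| = 0.6398 (-3.9 dB); phase: φ = 50.2°.

|H| = 0.6398 (-3.9 dB), φ = 50.2°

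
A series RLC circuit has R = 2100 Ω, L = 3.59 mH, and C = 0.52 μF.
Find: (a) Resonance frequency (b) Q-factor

Step 1 — Resonance condition Im(Z)=0 gives ω₀ = 1/√(LC).
Step 2 — ω₀ = 1/√(0.00359·5.2e-07) = 2.314e+04 rad/s.
Step 3 — f₀ = ω₀/(2π) = 3684 Hz.
Step 4 — Series Q: Q = ω₀L/R = 2.314e+04·0.00359/2100 = 0.03957.

(a) f₀ = 3684 Hz  (b) Q = 0.03957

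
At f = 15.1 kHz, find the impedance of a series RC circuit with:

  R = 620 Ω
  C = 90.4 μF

Step 1 — Angular frequency: ω = 2π·f = 2π·1.51e+04 = 9.488e+04 rad/s.
Step 2 — Component impedances:
  R: Z = R = 620 Ω
  C: Z = 1/(jωC) = -j/(ω·C) = 0 - j0.1166 Ω
Step 3 — Series combination: Z_total = R + C = 620 - j0.1166 Ω = 620∠-0.0° Ω.

Z = 620 - j0.1166 Ω = 620∠-0.0° Ω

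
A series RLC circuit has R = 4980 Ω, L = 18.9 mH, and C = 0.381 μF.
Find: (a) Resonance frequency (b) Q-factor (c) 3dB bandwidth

Step 1 — Resonance: ω₀ = 1/√(LC) = 1/√(0.0189·3.81e-07) = 1.178e+04 rad/s.
Step 2 — f₀ = ω₀/(2π) = 1876 Hz.
Step 3 — Series Q: Q = ω₀L/R = 1.178e+04·0.0189/4980 = 0.04472.
Step 4 — Bandwidth: Δω = ω₀/Q = 2.635e+05 rad/s; BW = Δω/(2π) = 4.194e+04 Hz.

(a) f₀ = 1876 Hz  (b) Q = 0.04472  (c) BW = 4.194e+04 Hz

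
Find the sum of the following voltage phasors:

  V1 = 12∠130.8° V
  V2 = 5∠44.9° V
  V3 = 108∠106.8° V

Step 1 — Convert each phasor to rectangular form:
  V1 = 12·(cos(130.8°) + j·sin(130.8°)) = -7.841 + j9.084 V
  V2 = 5·(cos(44.9°) + j·sin(44.9°)) = 3.542 + j3.529 V
  V3 = 108·(cos(106.8°) + j·sin(106.8°)) = -31.22 + j103.4 V
Step 2 — Sum components: V_total = -35.51 + j116 V.
Step 3 — Convert to polar: |V_total| = 121.3 V, ∠V_total = 107.0°.

V_total = 121.3∠107.0° V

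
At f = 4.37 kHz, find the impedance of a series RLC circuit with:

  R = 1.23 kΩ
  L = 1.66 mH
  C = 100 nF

Step 1 — Angular frequency: ω = 2π·f = 2π·4370 = 2.746e+04 rad/s.
Step 2 — Component impedances:
  R: Z = R = 1230 Ω
  L: Z = jωL = j·2.746e+04·0.00166 = 0 + j45.58 Ω
  C: Z = 1/(jωC) = -j/(ω·C) = 0 - j364.2 Ω
Step 3 — Series combination: Z_total = R + L + C = 1230 - j318.6 Ω = 1271∠-14.5° Ω.

Z = 1230 - j318.6 Ω = 1271∠-14.5° Ω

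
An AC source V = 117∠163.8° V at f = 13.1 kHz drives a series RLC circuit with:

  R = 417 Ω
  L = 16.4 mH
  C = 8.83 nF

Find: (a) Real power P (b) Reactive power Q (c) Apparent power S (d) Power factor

Step 1 — Angular frequency: ω = 2π·f = 2π·1.31e+04 = 8.231e+04 rad/s.
Step 2 — Component impedances:
  R: Z = R = 417 Ω
  L: Z = jωL = j·8.231e+04·0.0164 = 0 + j1350 Ω
  C: Z = 1/(jωC) = -j/(ω·C) = 0 - j1376 Ω
Step 3 — Series combination: Z_total = R + L + C = 417 - j26.02 Ω = 417.8∠-3.6° Ω.
Step 4 — Source phasor: V = 117∠163.8° V = -112.4 + j32.64 V.
Step 5 — Current: I = V / Z = -0.2733 + j0.06122 A = 0.28∠167.4° A.
Step 6 — Complex power: S = V·I* = 32.7 - j2.041 VA.
Step 7 — Real power: P = Re(S) = 32.7 W.
Step 8 — Reactive power: Q = Im(S) = -2.041 VAR.
Step 9 — Apparent power: |S| = 32.76 VA.
Step 10 — Power factor: PF = P/|S| = 0.9981 (leading).

(a) P = 32.7 W  (b) Q = -2.041 VAR  (c) S = 32.76 VA  (d) PF = 0.9981 (leading)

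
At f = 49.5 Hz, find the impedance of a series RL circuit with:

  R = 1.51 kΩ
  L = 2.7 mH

Step 1 — Angular frequency: ω = 2π·f = 2π·49.5 = 311 rad/s.
Step 2 — Component impedances:
  R: Z = R = 1510 Ω
  L: Z = jωL = j·311·0.0027 = 0 + j0.8397 Ω
Step 3 — Series combination: Z_total = R + L = 1510 + j0.8397 Ω = 1510∠0.0° Ω.

Z = 1510 + j0.8397 Ω = 1510∠0.0° Ω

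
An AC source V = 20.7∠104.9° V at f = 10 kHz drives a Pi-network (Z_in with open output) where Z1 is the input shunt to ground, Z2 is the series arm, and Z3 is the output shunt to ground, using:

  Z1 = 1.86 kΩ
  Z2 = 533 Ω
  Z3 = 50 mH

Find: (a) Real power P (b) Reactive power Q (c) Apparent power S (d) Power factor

Step 1 — Angular frequency: ω = 2π·f = 2π·1e+04 = 6.283e+04 rad/s.
Step 2 — Component impedances:
  Z1: Z = R = 1860 Ω
  Z2: Z = R = 533 Ω
  Z3: Z = jωL = j·6.283e+04·0.05 = 0 + j3142 Ω
Step 3 — With open output, the series arm Z2 and the output shunt Z3 appear in series to ground: Z2 + Z3 = 533 + j3142 Ω.
Step 4 — Parallel with input shunt Z1: Z_in = Z1 || (Z2 + Z3) = 1329 + j696.9 Ω = 1501∠27.7° Ω.
Step 5 — Source phasor: V = 20.7∠104.9° V = -5.323 + j20 V.
Step 6 — Current: I = V / Z = 0.003048 + j0.01345 A = 0.01379∠77.2° A.
Step 7 — Complex power: S = V·I* = 0.2529 + j0.1326 VA.
Step 8 — Real power: P = Re(S) = 0.2529 W.
Step 9 — Reactive power: Q = Im(S) = 0.1326 VAR.
Step 10 — Apparent power: |S| = 0.2855 VA.
Step 11 — Power factor: PF = P/|S| = 0.8857 (lagging).

(a) P = 0.2529 W  (b) Q = 0.1326 VAR  (c) S = 0.2855 VA  (d) PF = 0.8857 (lagging)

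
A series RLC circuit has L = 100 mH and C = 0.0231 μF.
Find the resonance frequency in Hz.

Step 1 — Resonance condition Im(Z)=0 gives ω₀ = 1/√(LC).
Step 2 — ω₀ = 1/√(0.1·2.31e-08) = 2.081e+04 rad/s.
Step 3 — f₀ = ω₀/(2π) = 3311 Hz.

f₀ = 3311 Hz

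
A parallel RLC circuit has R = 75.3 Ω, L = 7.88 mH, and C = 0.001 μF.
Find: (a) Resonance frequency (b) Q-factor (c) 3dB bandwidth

Step 1 — Resonance: ω₀ = 1/√(LC) = 1/√(0.00788·1e-09) = 3.562e+05 rad/s.
Step 2 — f₀ = ω₀/(2π) = 5.67e+04 Hz.
Step 3 — Parallel Q: Q = R/(ω₀L) = 75.3/(3.562e+05·0.00788) = 0.02682.
Step 4 — Bandwidth: Δω = ω₀/Q = 1.328e+07 rad/s; BW = Δω/(2π) = 2.114e+06 Hz.

(a) f₀ = 5.67e+04 Hz  (b) Q = 0.02682  (c) BW = 2.114e+06 Hz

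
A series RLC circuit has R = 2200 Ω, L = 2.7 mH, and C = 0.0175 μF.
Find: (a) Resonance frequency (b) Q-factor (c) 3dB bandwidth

Step 1 — Resonance: ω₀ = 1/√(LC) = 1/√(0.0027·1.75e-08) = 1.455e+05 rad/s.
Step 2 — f₀ = ω₀/(2π) = 2.315e+04 Hz.
Step 3 — Series Q: Q = ω₀L/R = 1.455e+05·0.0027/2200 = 0.1785.
Step 4 — Bandwidth: Δω = ω₀/Q = 8.148e+05 rad/s; BW = Δω/(2π) = 1.297e+05 Hz.

(a) f₀ = 2.315e+04 Hz  (b) Q = 0.1785  (c) BW = 1.297e+05 Hz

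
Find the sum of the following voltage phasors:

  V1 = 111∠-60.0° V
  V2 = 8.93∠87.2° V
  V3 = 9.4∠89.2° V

Step 1 — Convert each phasor to rectangular form:
  V1 = 111·(cos(-60.0°) + j·sin(-60.0°)) = 55.5 - j96.13 V
  V2 = 8.93·(cos(87.2°) + j·sin(87.2°)) = 0.4362 + j8.919 V
  V3 = 9.4·(cos(89.2°) + j·sin(89.2°)) = 0.1312 + j9.399 V
Step 2 — Sum components: V_total = 56.07 - j77.81 V.
Step 3 — Convert to polar: |V_total| = 95.91 V, ∠V_total = -54.2°.

V_total = 95.91∠-54.2° V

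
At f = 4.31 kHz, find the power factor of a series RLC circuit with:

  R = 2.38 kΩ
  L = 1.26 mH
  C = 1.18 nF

Step 1 — Angular frequency: ω = 2π·f = 2π·4310 = 2.708e+04 rad/s.
Step 2 — Component impedances:
  R: Z = R = 2380 Ω
  L: Z = jωL = j·2.708e+04·0.00126 = 0 + j34.12 Ω
  C: Z = 1/(jωC) = -j/(ω·C) = 0 - j3.129e+04 Ω
Step 3 — Series combination: Z_total = R + L + C = 2380 - j3.126e+04 Ω = 3.135e+04∠-85.6° Ω.
Step 4 — Power factor: PF = cos(φ) = Re(Z)/|Z| = 2380/3.135e+04 = 0.07592.
Step 5 — Type: Im(Z) = -3.126e+04 ⇒ leading (phase φ = -85.6°).

PF = 0.07592 (leading, φ = -85.6°)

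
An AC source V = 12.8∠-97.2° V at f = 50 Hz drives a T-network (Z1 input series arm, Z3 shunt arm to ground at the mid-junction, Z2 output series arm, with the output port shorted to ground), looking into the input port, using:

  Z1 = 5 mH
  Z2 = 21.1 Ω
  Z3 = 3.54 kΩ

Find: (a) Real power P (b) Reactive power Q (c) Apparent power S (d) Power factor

Step 1 — Angular frequency: ω = 2π·f = 2π·50 = 314.2 rad/s.
Step 2 — Component impedances:
  Z1: Z = jωL = j·314.2·0.005 = 0 + j1.571 Ω
  Z2: Z = R = 21.1 Ω
  Z3: Z = R = 3540 Ω
Step 3 — With the output port shorted to ground, the output series arm Z2 runs from the junction to ground; the shunt arm Z3 also runs from the junction to ground. They appear in parallel: Z3 || Z2 = 20.97 Ω.
Step 4 — Series with input arm Z1: Z_in = Z1 + (Z3 || Z2) = 20.97 + j1.571 Ω = 21.03∠4.3° Ω.
Step 5 — Source phasor: V = 12.8∠-97.2° V = -1.604 - j12.7 V.
Step 6 — Current: I = V / Z = -0.1211 - j0.5964 A = 0.6085∠-101.5° A.
Step 7 — Complex power: S = V·I* = 7.768 + j0.5817 VA.
Step 8 — Real power: P = Re(S) = 7.768 W.
Step 9 — Reactive power: Q = Im(S) = 0.5817 VAR.
Step 10 — Apparent power: |S| = 7.789 VA.
Step 11 — Power factor: PF = P/|S| = 0.9972 (lagging).

(a) P = 7.768 W  (b) Q = 0.5817 VAR  (c) S = 7.789 VA  (d) PF = 0.9972 (lagging)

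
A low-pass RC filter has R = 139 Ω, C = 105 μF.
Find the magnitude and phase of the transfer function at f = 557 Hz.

Step 1 — Angular frequency: ω = 2π·557 = 3500 rad/s.
Step 2 — Transfer function: H(jω) = 1/(1 + jωRC).
Step 3 — Denominator: 1 + jωRC = 1 + j·3500·139·0.000105 = 1 + j51.08.
Step 4 — H = 0.0003831 - j0.01957.
Step 5 — Magnitude: |H| = 0.01957 (-34.2 dB); phase: φ = -88.9°.

|H| = 0.01957 (-34.2 dB), φ = -88.9°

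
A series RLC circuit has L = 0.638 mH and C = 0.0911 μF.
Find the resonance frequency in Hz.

Step 1 — Resonance condition Im(Z)=0 gives ω₀ = 1/√(LC).
Step 2 — ω₀ = 1/√(0.000638·9.11e-08) = 1.312e+05 rad/s.
Step 3 — f₀ = ω₀/(2π) = 2.088e+04 Hz.

f₀ = 2.088e+04 Hz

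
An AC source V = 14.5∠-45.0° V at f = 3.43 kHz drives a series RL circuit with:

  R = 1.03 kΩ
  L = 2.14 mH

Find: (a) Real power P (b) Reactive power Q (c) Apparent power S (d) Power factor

Step 1 — Angular frequency: ω = 2π·f = 2π·3430 = 2.155e+04 rad/s.
Step 2 — Component impedances:
  R: Z = R = 1030 Ω
  L: Z = jωL = j·2.155e+04·0.00214 = 0 + j46.12 Ω
Step 3 — Series combination: Z_total = R + L = 1030 + j46.12 Ω = 1031∠2.6° Ω.
Step 4 — Source phasor: V = 14.5∠-45.0° V = 10.25 - j10.25 V.
Step 5 — Current: I = V / Z = 0.00949 - j0.01038 A = 0.01406∠-47.6° A.
Step 6 — Complex power: S = V·I* = 0.2037 + j0.009122 VA.
Step 7 — Real power: P = Re(S) = 0.2037 W.
Step 8 — Reactive power: Q = Im(S) = 0.009122 VAR.
Step 9 — Apparent power: |S| = 0.2039 VA.
Step 10 — Power factor: PF = P/|S| = 0.999 (lagging).

(a) P = 0.2037 W  (b) Q = 0.009122 VAR  (c) S = 0.2039 VA  (d) PF = 0.999 (lagging)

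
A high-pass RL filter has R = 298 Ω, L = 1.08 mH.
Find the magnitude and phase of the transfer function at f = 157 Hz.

Step 1 — Angular frequency: ω = 2π·157 = 986.5 rad/s.
Step 2 — Transfer function: H(jω) = jωL/(R + jωL).
Step 3 — Numerator jωL = j·1.065; denominator R + jωL = 298 + j1.065.
Step 4 — H = 1.278e-05 + j0.003575.
Step 5 — Magnitude: |H| = 0.003575 (-48.9 dB); phase: φ = 89.8°.

|H| = 0.003575 (-48.9 dB), φ = 89.8°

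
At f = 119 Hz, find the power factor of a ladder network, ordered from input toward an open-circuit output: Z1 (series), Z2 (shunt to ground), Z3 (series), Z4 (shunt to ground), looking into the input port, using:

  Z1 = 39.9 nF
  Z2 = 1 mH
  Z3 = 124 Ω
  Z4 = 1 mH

Step 1 — Angular frequency: ω = 2π·f = 2π·119 = 747.7 rad/s.
Step 2 — Component impedances:
  Z1: Z = 1/(jωC) = -j/(ω·C) = 0 - j3.352e+04 Ω
  Z2: Z = jωL = j·747.7·0.001 = 0 + j0.7477 Ω
  Z3: Z = R = 124 Ω
  Z4: Z = jωL = j·747.7·0.001 = 0 + j0.7477 Ω
Step 3 — Ladder network (open output): work backward from the far end, alternating series and parallel combinations. Z_in = 0.004508 - j3.352e+04 Ω = 3.352e+04∠-90.0° Ω.
Step 4 — Power factor: PF = cos(φ) = Re(Z)/|Z| = 0.004508/3.352e+04 = 1.345e-07.
Step 5 — Type: Im(Z) = -3.352e+04 ⇒ leading (phase φ = -90.0°).

PF = 1.345e-07 (leading, φ = -90.0°)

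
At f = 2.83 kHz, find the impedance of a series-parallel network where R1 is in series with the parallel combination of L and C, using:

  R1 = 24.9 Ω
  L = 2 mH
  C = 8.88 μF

Step 1 — Angular frequency: ω = 2π·f = 2π·2830 = 1.778e+04 rad/s.
Step 2 — Component impedances:
  R1: Z = R = 24.9 Ω
  L: Z = jωL = j·1.778e+04·0.002 = 0 + j35.56 Ω
  C: Z = 1/(jωC) = -j/(ω·C) = 0 - j6.333 Ω
Step 3 — Parallel branch: L || C = 1/(1/L + 1/C) = 0 - j7.705 Ω.
Step 4 — Series with R1: Z_total = R1 + (L || C) = 24.9 - j7.705 Ω = 26.06∠-17.2° Ω.

Z = 24.9 - j7.705 Ω = 26.06∠-17.2° Ω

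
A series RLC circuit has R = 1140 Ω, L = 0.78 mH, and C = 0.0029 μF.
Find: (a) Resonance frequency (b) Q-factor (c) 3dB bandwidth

Step 1 — Resonance: ω₀ = 1/√(LC) = 1/√(0.00078·2.9e-09) = 6.649e+05 rad/s.
Step 2 — f₀ = ω₀/(2π) = 1.058e+05 Hz.
Step 3 — Series Q: Q = ω₀L/R = 6.649e+05·0.00078/1140 = 0.4549.
Step 4 — Bandwidth: Δω = ω₀/Q = 1.462e+06 rad/s; BW = Δω/(2π) = 2.326e+05 Hz.

(a) f₀ = 1.058e+05 Hz  (b) Q = 0.4549  (c) BW = 2.326e+05 Hz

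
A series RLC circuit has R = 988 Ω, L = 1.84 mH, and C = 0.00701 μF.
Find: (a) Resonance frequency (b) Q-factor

Step 1 — Resonance condition Im(Z)=0 gives ω₀ = 1/√(LC).
Step 2 — ω₀ = 1/√(0.00184·7.01e-09) = 2.784e+05 rad/s.
Step 3 — f₀ = ω₀/(2π) = 4.432e+04 Hz.
Step 4 — Series Q: Q = ω₀L/R = 2.784e+05·0.00184/988 = 0.5186.

(a) f₀ = 4.432e+04 Hz  (b) Q = 0.5186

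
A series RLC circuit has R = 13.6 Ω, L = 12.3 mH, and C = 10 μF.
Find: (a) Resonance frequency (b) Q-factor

Step 1 — Resonance condition Im(Z)=0 gives ω₀ = 1/√(LC).
Step 2 — ω₀ = 1/√(0.0123·1e-05) = 2851 rad/s.
Step 3 — f₀ = ω₀/(2π) = 453.8 Hz.
Step 4 — Series Q: Q = ω₀L/R = 2851·0.0123/13.6 = 2.579.

(a) f₀ = 453.8 Hz  (b) Q = 2.579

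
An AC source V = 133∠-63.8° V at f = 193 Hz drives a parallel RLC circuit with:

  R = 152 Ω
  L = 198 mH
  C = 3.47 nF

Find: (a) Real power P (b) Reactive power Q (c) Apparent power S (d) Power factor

Step 1 — Angular frequency: ω = 2π·f = 2π·193 = 1213 rad/s.
Step 2 — Component impedances:
  R: Z = R = 152 Ω
  L: Z = jωL = j·1213·0.198 = 0 + j240.1 Ω
  C: Z = 1/(jωC) = -j/(ω·C) = 0 - j2.376e+05 Ω
Step 3 — Parallel combination: 1/Z_total = 1/R + 1/L + 1/C; Z_total = 108.6 + j68.66 Ω = 128.5∠32.3° Ω.
Step 4 — Source phasor: V = 133∠-63.8° V = 58.72 - j119.3 V.
Step 5 — Current: I = V / Z = -0.1102 - j1.029 A = 1.035∠-96.1° A.
Step 6 — Complex power: S = V·I* = 116.4 + j73.6 VA.
Step 7 — Real power: P = Re(S) = 116.4 W.
Step 8 — Reactive power: Q = Im(S) = 73.6 VAR.
Step 9 — Apparent power: |S| = 137.7 VA.
Step 10 — Power factor: PF = P/|S| = 0.8452 (lagging).

(a) P = 116.4 W  (b) Q = 73.6 VAR  (c) S = 137.7 VA  (d) PF = 0.8452 (lagging)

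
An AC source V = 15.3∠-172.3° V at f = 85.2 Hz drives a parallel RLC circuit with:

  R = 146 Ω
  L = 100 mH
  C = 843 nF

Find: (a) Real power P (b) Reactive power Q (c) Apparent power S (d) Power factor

Step 1 — Angular frequency: ω = 2π·f = 2π·85.2 = 535.3 rad/s.
Step 2 — Component impedances:
  R: Z = R = 146 Ω
  L: Z = jωL = j·535.3·0.1 = 0 + j53.53 Ω
  C: Z = 1/(jωC) = -j/(ω·C) = 0 - j2216 Ω
Step 3 — Parallel combination: 1/Z_total = 1/R + 1/L + 1/C; Z_total = 18.06 + j48.07 Ω = 51.35∠69.4° Ω.
Step 4 — Source phasor: V = 15.3∠-172.3° V = -15.16 - j2.05 V.
Step 5 — Current: I = V / Z = -0.1412 + j0.2623 A = 0.2979∠118.3° A.
Step 6 — Complex power: S = V·I* = 1.603 + j4.267 VA.
Step 7 — Real power: P = Re(S) = 1.603 W.
Step 8 — Reactive power: Q = Im(S) = 4.267 VAR.
Step 9 — Apparent power: |S| = 4.558 VA.
Step 10 — Power factor: PF = P/|S| = 0.3517 (lagging).

(a) P = 1.603 W  (b) Q = 4.267 VAR  (c) S = 4.558 VA  (d) PF = 0.3517 (lagging)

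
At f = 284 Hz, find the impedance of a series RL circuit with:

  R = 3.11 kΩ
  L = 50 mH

Step 1 — Angular frequency: ω = 2π·f = 2π·284 = 1784 rad/s.
Step 2 — Component impedances:
  R: Z = R = 3110 Ω
  L: Z = jωL = j·1784·0.05 = 0 + j89.22 Ω
Step 3 — Series combination: Z_total = R + L = 3110 + j89.22 Ω = 3111∠1.6° Ω.

Z = 3110 + j89.22 Ω = 3111∠1.6° Ω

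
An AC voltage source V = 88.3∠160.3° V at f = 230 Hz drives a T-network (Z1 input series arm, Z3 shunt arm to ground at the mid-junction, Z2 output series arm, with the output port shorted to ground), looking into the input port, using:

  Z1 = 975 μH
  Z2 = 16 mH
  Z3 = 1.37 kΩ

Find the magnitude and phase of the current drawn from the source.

Step 1 — Angular frequency: ω = 2π·f = 2π·230 = 1445 rad/s.
Step 2 — Component impedances:
  Z1: Z = jωL = j·1445·0.000975 = 0 + j1.409 Ω
  Z2: Z = jωL = j·1445·0.016 = 0 + j23.12 Ω
  Z3: Z = R = 1370 Ω
Step 3 — With the output port shorted to ground, the output series arm Z2 runs from the junction to ground; the shunt arm Z3 also runs from the junction to ground. They appear in parallel: Z3 || Z2 = 0.3901 + j23.12 Ω.
Step 4 — Series with input arm Z1: Z_in = Z1 + (Z3 || Z2) = 0.3901 + j24.52 Ω = 24.53∠89.1° Ω.
Step 5 — Source phasor: V = 88.3∠160.3° V = -83.13 + j29.77 V.
Step 6 — Ohm's law: I = V / Z_total = (-83.13 + j29.77) / (0.3901 + j24.52) = 1.159 + j3.408 A.
Step 7 — Convert to polar: |I| = 3.6 A, ∠I = 71.2°.

I = 3.6∠71.2° A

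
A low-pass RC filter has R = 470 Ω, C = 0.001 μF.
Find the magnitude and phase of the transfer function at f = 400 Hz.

Step 1 — Angular frequency: ω = 2π·400 = 2513 rad/s.
Step 2 — Transfer function: H(jω) = 1/(1 + jωRC).
Step 3 — Denominator: 1 + jωRC = 1 + j·2513·470·1e-09 = 1 + j0.001181.
Step 4 — H = 1 - j0.001181.
Step 5 — Magnitude: |H| = 1 (-0.0 dB); phase: φ = -0.1°.

|H| = 1 (-0.0 dB), φ = -0.1°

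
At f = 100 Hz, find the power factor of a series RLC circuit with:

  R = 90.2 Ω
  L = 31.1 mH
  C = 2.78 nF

Step 1 — Angular frequency: ω = 2π·f = 2π·100 = 628.3 rad/s.
Step 2 — Component impedances:
  R: Z = R = 90.2 Ω
  L: Z = jωL = j·628.3·0.0311 = 0 + j19.54 Ω
  C: Z = 1/(jωC) = -j/(ω·C) = 0 - j5.725e+05 Ω
Step 3 — Series combination: Z_total = R + L + C = 90.2 - j5.725e+05 Ω = 5.725e+05∠-90.0° Ω.
Step 4 — Power factor: PF = cos(φ) = Re(Z)/|Z| = 90.2/5.725e+05 = 0.0001576.
Step 5 — Type: Im(Z) = -5.725e+05 ⇒ leading (phase φ = -90.0°).

PF = 0.0001576 (leading, φ = -90.0°)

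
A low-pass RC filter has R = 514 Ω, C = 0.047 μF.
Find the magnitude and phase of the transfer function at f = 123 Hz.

Step 1 — Angular frequency: ω = 2π·123 = 772.8 rad/s.
Step 2 — Transfer function: H(jω) = 1/(1 + jωRC).
Step 3 — Denominator: 1 + jωRC = 1 + j·772.8·514·4.7e-08 = 1 + j0.01867.
Step 4 — H = 0.9997 - j0.01866.
Step 5 — Magnitude: |H| = 0.9998 (-0.0 dB); phase: φ = -1.1°.

|H| = 0.9998 (-0.0 dB), φ = -1.1°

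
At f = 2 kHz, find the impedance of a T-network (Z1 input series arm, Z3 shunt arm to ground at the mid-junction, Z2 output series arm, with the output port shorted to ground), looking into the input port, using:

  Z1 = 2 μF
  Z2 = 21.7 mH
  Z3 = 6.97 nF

Step 1 — Angular frequency: ω = 2π·f = 2π·2000 = 1.257e+04 rad/s.
Step 2 — Component impedances:
  Z1: Z = 1/(jωC) = -j/(ω·C) = 0 - j39.79 Ω
  Z2: Z = jωL = j·1.257e+04·0.0217 = 0 + j272.7 Ω
  Z3: Z = 1/(jωC) = -j/(ω·C) = 0 - j1.142e+04 Ω
Step 3 — With the output port shorted to ground, the output series arm Z2 runs from the junction to ground; the shunt arm Z3 also runs from the junction to ground. They appear in parallel: Z3 || Z2 = 0 + j279.4 Ω.
Step 4 — Series with input arm Z1: Z_in = Z1 + (Z3 || Z2) = 0 + j239.6 Ω = 239.6∠90.0° Ω.

Z = 0 + j239.6 Ω = 239.6∠90.0° Ω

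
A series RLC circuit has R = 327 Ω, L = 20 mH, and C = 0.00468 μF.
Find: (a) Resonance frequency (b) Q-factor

Step 1 — Resonance condition Im(Z)=0 gives ω₀ = 1/√(LC).
Step 2 — ω₀ = 1/√(0.02·4.68e-09) = 1.034e+05 rad/s.
Step 3 — f₀ = ω₀/(2π) = 1.645e+04 Hz.
Step 4 — Series Q: Q = ω₀L/R = 1.034e+05·0.02/327 = 6.322.

(a) f₀ = 1.645e+04 Hz  (b) Q = 6.322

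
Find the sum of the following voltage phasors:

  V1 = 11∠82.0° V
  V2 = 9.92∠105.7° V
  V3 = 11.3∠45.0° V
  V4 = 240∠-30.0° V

Step 1 — Convert each phasor to rectangular form:
  V1 = 11·(cos(82.0°) + j·sin(82.0°)) = 1.531 + j10.89 V
  V2 = 9.92·(cos(105.7°) + j·sin(105.7°)) = -2.684 + j9.55 V
  V3 = 11.3·(cos(45.0°) + j·sin(45.0°)) = 7.99 + j7.99 V
  V4 = 240·(cos(-30.0°) + j·sin(-30.0°)) = 207.8 - j120 V
Step 2 — Sum components: V_total = 214.7 - j91.57 V.
Step 3 — Convert to polar: |V_total| = 233.4 V, ∠V_total = -23.1°.

V_total = 233.4∠-23.1° V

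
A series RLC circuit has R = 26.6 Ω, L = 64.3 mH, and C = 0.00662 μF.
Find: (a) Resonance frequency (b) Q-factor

Step 1 — Resonance condition Im(Z)=0 gives ω₀ = 1/√(LC).
Step 2 — ω₀ = 1/√(0.0643·6.62e-09) = 4.847e+04 rad/s.
Step 3 — f₀ = ω₀/(2π) = 7714 Hz.
Step 4 — Series Q: Q = ω₀L/R = 4.847e+04·0.0643/26.6 = 117.2.

(a) f₀ = 7714 Hz  (b) Q = 117.2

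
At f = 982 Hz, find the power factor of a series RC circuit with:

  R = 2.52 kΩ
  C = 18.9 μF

Step 1 — Angular frequency: ω = 2π·f = 2π·982 = 6170 rad/s.
Step 2 — Component impedances:
  R: Z = R = 2520 Ω
  C: Z = 1/(jωC) = -j/(ω·C) = 0 - j8.575 Ω
Step 3 — Series combination: Z_total = R + C = 2520 - j8.575 Ω = 2520∠-0.2° Ω.
Step 4 — Power factor: PF = cos(φ) = Re(Z)/|Z| = 2520/2520 = 1.
Step 5 — Type: Im(Z) = -8.575 ⇒ leading (phase φ = -0.2°).

PF = 1 (leading, φ = -0.2°)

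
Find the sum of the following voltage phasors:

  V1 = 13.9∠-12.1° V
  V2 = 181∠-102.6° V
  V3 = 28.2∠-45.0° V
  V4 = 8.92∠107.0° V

Step 1 — Convert each phasor to rectangular form:
  V1 = 13.9·(cos(-12.1°) + j·sin(-12.1°)) = 13.59 - j2.914 V
  V2 = 181·(cos(-102.6°) + j·sin(-102.6°)) = -39.48 - j176.6 V
  V3 = 28.2·(cos(-45.0°) + j·sin(-45.0°)) = 19.94 - j19.94 V
  V4 = 8.92·(cos(107.0°) + j·sin(107.0°)) = -2.608 + j8.53 V
Step 2 — Sum components: V_total = -8.56 - j191 V.
Step 3 — Convert to polar: |V_total| = 191.2 V, ∠V_total = -92.6°.

V_total = 191.2∠-92.6° V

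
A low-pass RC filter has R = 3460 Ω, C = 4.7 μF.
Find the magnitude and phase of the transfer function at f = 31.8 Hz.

Step 1 — Angular frequency: ω = 2π·31.8 = 199.8 rad/s.
Step 2 — Transfer function: H(jω) = 1/(1 + jωRC).
Step 3 — Denominator: 1 + jωRC = 1 + j·199.8·3460·4.7e-06 = 1 + j3.249.
Step 4 — H = 0.08652 - j0.2811.
Step 5 — Magnitude: |H| = 0.2941 (-10.6 dB); phase: φ = -72.9°.

|H| = 0.2941 (-10.6 dB), φ = -72.9°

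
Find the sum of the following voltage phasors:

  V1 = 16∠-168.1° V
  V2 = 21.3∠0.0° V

Step 1 — Convert each phasor to rectangular form:
  V1 = 16·(cos(-168.1°) + j·sin(-168.1°)) = -15.66 - j3.299 V
  V2 = 21.3·(cos(0.0°) + j·sin(0.0°)) = 21.3 V
Step 2 — Sum components: V_total = 5.644 - j3.299 V.
Step 3 — Convert to polar: |V_total| = 6.537 V, ∠V_total = -30.3°.

V_total = 6.537∠-30.3° V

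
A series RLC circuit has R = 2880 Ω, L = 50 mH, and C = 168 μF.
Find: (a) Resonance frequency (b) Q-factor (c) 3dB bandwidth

Step 1 — Resonance: ω₀ = 1/√(LC) = 1/√(0.05·0.000168) = 345 rad/s.
Step 2 — f₀ = ω₀/(2π) = 54.91 Hz.
Step 3 — Series Q: Q = ω₀L/R = 345·0.05/2880 = 0.00599.
Step 4 — Bandwidth: Δω = ω₀/Q = 5.76e+04 rad/s; BW = Δω/(2π) = 9167 Hz.

(a) f₀ = 54.91 Hz  (b) Q = 0.00599  (c) BW = 9167 Hz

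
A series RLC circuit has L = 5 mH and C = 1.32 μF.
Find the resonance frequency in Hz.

Step 1 — Resonance condition Im(Z)=0 gives ω₀ = 1/√(LC).
Step 2 — ω₀ = 1/√(0.005·1.32e-06) = 1.231e+04 rad/s.
Step 3 — f₀ = ω₀/(2π) = 1959 Hz.

f₀ = 1959 Hz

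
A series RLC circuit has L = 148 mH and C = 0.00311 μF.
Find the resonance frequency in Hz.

Step 1 — Resonance condition Im(Z)=0 gives ω₀ = 1/√(LC).
Step 2 — ω₀ = 1/√(0.148·3.11e-09) = 4.661e+04 rad/s.
Step 3 — f₀ = ω₀/(2π) = 7418 Hz.

f₀ = 7418 Hz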